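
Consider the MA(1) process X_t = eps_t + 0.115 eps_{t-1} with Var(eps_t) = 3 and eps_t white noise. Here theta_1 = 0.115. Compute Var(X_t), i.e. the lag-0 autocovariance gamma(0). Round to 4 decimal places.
\gamma(0) = 3.0397

For an MA(q) process X_t = eps_t + sum_i theta_i eps_{t-i} with
Var(eps_t) = sigma^2, the variance is
  gamma(0) = sigma^2 * (1 + sum_i theta_i^2).
  sum_i theta_i^2 = (0.115)^2 = 0.013225.
  gamma(0) = 3 * (1 + 0.013225) = 3 * 1.013225 = 3.039675, which rounds to 3.0397.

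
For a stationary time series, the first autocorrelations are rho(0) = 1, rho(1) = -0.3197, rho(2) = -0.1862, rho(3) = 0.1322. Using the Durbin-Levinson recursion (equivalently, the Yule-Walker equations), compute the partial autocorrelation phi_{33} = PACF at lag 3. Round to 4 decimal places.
\phi_{33} = -0.0610

The PACF at lag k is phi_{kk}, the last component of the solution
to the Yule-Walker system G_k phi = r_k where
  (G_k)_{ij} = rho(|i - j|), (r_k)_i = rho(i), i,j = 1..k.
Equivalently, Durbin-Levinson gives phi_{kk} iteratively:
  phi_{11} = rho(1)
  phi_{kk} = [rho(k) - sum_{j=1..k-1} phi_{k-1,j} rho(k-j)]
            / [1 - sum_{j=1..k-1} phi_{k-1,j} rho(j)],
  phi_{k,j} = phi_{k-1,j} - phi_{kk} phi_{k-1,k-j},  j = 1..k-1.
Step k = 1:
  phi_11 = rho(1) = -0.3197.
Step k = 2:
  phi_22 = [rho(2) - phi_11 rho(1)] / [1 - phi_11 rho(1)] = [-0.1862 - (-0.3197)(-0.3197)] / [1 - (-0.3197)(-0.3197)]
         = -0.28840809 / 0.89779191 = -0.321242.
  Update: phi_21 = phi_11 - phi_22 phi_11 = -0.3197 - (-0.321242)(-0.3197) = -0.422401.
Step k = 3:
  phi_33 = [rho(3) - phi_21 rho(2) - phi_22 rho(1)] / [1 - phi_21 rho(1) - phi_22 rho(2)]
    numerator   = 0.1322 - (-0.422401)(-0.1862) - (-0.321242)(-0.3197) = -0.04915199
    denominator = 1 - (-0.422401)(-0.3197) - (-0.321242)(-0.1862) = 0.80514324
  phi_33 = -0.04915199 / 0.80514324 = -0.061.
Therefore phi_{33} = -0.0610.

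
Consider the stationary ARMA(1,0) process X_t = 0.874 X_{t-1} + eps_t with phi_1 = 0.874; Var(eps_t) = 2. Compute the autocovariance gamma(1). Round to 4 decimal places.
\gamma(1) = 7.4029

Multiply the model equation by X_{t-k} and take expectations. With theta_0 = psi_0 = 1 and psi_j the MA(infinity) weights, this gives
  gamma(k) - sum_i phi_i gamma(k-i) = c_k,
  c_k = sigma^2 * sum_{j=k..q} theta_j psi_{j-k}   (c_k = 0 for k > q),
using gamma(-m) = gamma(m).
Pure AR (q = 0): c_0 = sigma^2 = 2, c_k = 0 for k >= 1.
Equations for k = 0 and k = 1 (AR order 1):
  gamma(0) = phi_1 gamma(1) + c_0
  gamma(1) = phi_1 gamma(0) + c_1
Substituting the second into the first: gamma(0) (1 - phi_1^2) = c_0 + phi_1 c_1, so
  gamma(0) = c_0 / (1 - phi_1^2) = 2 / (1 - (0.874)^2) = 2 / 0.236124 = 8.470126.
  gamma(1) = phi_1 gamma(0) = (0.874)(8.470126) = 7.40289.
Therefore gamma(1) = 7.4029 (to 4 decimal places).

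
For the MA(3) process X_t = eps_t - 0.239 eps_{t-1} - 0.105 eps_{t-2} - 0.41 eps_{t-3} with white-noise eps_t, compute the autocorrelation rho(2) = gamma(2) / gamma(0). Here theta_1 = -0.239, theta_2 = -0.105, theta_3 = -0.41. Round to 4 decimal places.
\rho(2) = -0.0057

For an MA(q) process with theta_0 = 1, the autocovariance is
  gamma(k) = sigma^2 * sum_{i=0..q-k} theta_i * theta_{i+k},
and rho(k) = gamma(k) / gamma(0). Sigma^2 cancels.
  numerator   = (1)*(-0.105) + (-0.239)*(-0.41) = -0.00701.
  denominator = (1)^2 + (-0.239)^2 + (-0.105)^2 + (-0.41)^2 = 1.236246.
  rho(2) = -0.00701 / 1.236246 = -0.0057.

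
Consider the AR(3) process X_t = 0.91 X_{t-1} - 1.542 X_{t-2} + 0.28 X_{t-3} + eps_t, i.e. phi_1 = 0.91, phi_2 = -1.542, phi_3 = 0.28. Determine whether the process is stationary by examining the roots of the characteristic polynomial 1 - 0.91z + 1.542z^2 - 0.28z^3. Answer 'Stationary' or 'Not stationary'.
\text{Not stationary}

The AR(p) characteristic polynomial is P(z) = 1 - 0.91z + 1.542z^2 - 0.28z^3.
Stationarity requires all roots to lie outside the unit circle, i.e. |z| > 1 for every root.
Degree 3: look for a simple real root z0 first, then factor out (1 - z/z0) and solve the remaining quadratic.
Testing z0 = 5: P(5) = 1 + (-0.91)(5) + (1.542)(5)^2 + (-0.28)(5)^3
  = 1 + (-4.55) + (38.55) + (-35) = 0.  So z_0 = 5 is a root, |z_0| = 5.
Divide out the factor (1 - 0.2 z) = (1 - z/z0) (since 1/z0 = 0.2):
  P(z) = (1 - 0.2 z)(1 + (-0.71) z + (1.4) z^2)
  [check: z-coef -0.71 - (0.2) = -0.91; z^2-coef 1.4 - (0.2)(-0.71) = 1.542; z^3-coef -(0.2)(1.4) = -0.28.]
Remaining roots from the quadratic factor 1 + (-0.71) z + (1.4) z^2:
  Set 1 + (-0.71) z + (1.4) z^2 = 0, i.e. a z^2 + b z + c = 0 with a = 1.4, b = -0.71, c = 1.
  Discriminant D = b^2 - 4ac = (-0.71)^2 - 4*(1.4)*1 = 0.5041 - (5.6) = -5.0959.
  D < 0, so the roots are the complex-conjugate pair z = (-b +/- i sqrt(-D)) / (2a) = 0.2536 +/- 0.8062i.
  For a conjugate pair |z|^2 = z * conj(z) = (product of roots) = c/a = 1/(1.4) = 0.714286, so |z| = sqrt(0.714286) = 0.8452 for both roots.
Moduli of all roots: 5.0000, 0.8452, 0.8452.
All moduli strictly greater than 1? No.
Verdict: Not stationary.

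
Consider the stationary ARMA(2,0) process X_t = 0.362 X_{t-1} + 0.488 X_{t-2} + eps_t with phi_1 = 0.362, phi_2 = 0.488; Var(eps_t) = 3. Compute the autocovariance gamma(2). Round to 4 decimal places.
\gamma(2) = 5.8577

Multiply the model equation by X_{t-k} and take expectations. With theta_0 = psi_0 = 1 and psi_j the MA(infinity) weights, this gives
  gamma(k) - sum_i phi_i gamma(k-i) = c_k,
  c_k = sigma^2 * sum_{j=k..q} theta_j psi_{j-k}   (c_k = 0 for k > q),
using gamma(-m) = gamma(m).
Pure AR (q = 0): c_0 = sigma^2 = 3, c_k = 0 for k >= 1.
Equations for k = 0, 1, 2 (AR order 2, c_2 = 0):
  (E0) gamma(0) = phi_1 gamma(1) + phi_2 gamma(2) + c_0
  (E1) gamma(1) = phi_1 gamma(0) + phi_2 gamma(1) + c_1
  (E2) gamma(2) = phi_1 gamma(1) + phi_2 gamma(0)
From (E1): gamma(1) = A gamma(0) + B with
  A = phi_1 / (1 - phi_2) = 0.362 / 0.512 = 0.707031,   B = c_1 / (1 - phi_2) = 0 / 0.512 = 0.
Insert (E2) into (E0): gamma(0) (1 - phi_2^2) = phi_1 (1 + phi_2) gamma(1) + c_0.
  phi_1 (1 + phi_2) = (0.362)(1.488) = 0.538656,   1 - phi_2^2 = 0.761856.
Replace gamma(1) by A gamma(0) + B and collect gamma(0):
  gamma(0) [0.761856 - (0.538656)(0.707031)] = c_0 = 3
  gamma(0) * 0.381009 = 3
  gamma(0) = 3 / 0.381009 = 7.873822.
  gamma(1) = A gamma(0) = (0.707031)(7.873822) = 5.567038.
  gamma(2) = phi_1 gamma(1) + phi_2 gamma(0) = (0.362)(5.567038) + (0.488)(7.873822) = 5.857693.
Therefore gamma(2) = 5.8577 (to 4 decimal places).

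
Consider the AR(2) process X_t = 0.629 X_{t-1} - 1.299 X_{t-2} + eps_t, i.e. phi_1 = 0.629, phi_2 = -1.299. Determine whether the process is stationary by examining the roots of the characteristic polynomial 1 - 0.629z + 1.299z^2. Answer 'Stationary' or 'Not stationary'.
\text{Not stationary}

The AR(p) characteristic polynomial is P(z) = 1 - 0.629z + 1.299z^2.
Stationarity requires all roots to lie outside the unit circle, i.e. |z| > 1 for every root.
Set 1 + (-0.629) z + (1.299) z^2 = 0, i.e. a z^2 + b z + c = 0 with a = 1.299, b = -0.629, c = 1.
Discriminant D = b^2 - 4ac = (-0.629)^2 - 4*(1.299)*1 = 0.395641 - (5.196) = -4.800359.
D < 0, so the roots are the complex-conjugate pair z = (-b +/- i sqrt(-D)) / (2a) = 0.2421 +/- 0.8433i.
For a conjugate pair |z|^2 = z * conj(z) = (product of roots) = c/a = 1/(1.299) = 0.769823, so |z| = sqrt(0.769823) = 0.8774 for both roots.
Moduli of all roots: 0.8774, 0.8774.
All moduli strictly greater than 1? No.
Verdict: Not stationary.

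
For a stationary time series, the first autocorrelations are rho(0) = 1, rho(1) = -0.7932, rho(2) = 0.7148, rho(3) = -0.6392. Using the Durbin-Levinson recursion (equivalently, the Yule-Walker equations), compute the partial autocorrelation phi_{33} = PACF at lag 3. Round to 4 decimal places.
\phi_{33} = -0.0569

The PACF at lag k is phi_{kk}, the last component of the solution
to the Yule-Walker system G_k phi = r_k where
  (G_k)_{ij} = rho(|i - j|), (r_k)_i = rho(i), i,j = 1..k.
Equivalently, Durbin-Levinson gives phi_{kk} iteratively:
  phi_{11} = rho(1)
  phi_{kk} = [rho(k) - sum_{j=1..k-1} phi_{k-1,j} rho(k-j)]
            / [1 - sum_{j=1..k-1} phi_{k-1,j} rho(j)],
  phi_{k,j} = phi_{k-1,j} - phi_{kk} phi_{k-1,k-j},  j = 1..k-1.
Step k = 1:
  phi_11 = rho(1) = -0.7932.
Step k = 2:
  phi_22 = [rho(2) - phi_11 rho(1)] / [1 - phi_11 rho(1)] = [0.7148 - (-0.7932)(-0.7932)] / [1 - (-0.7932)(-0.7932)]
         = 0.08563376 / 0.37083376 = 0.230922.
  Update: phi_21 = phi_11 - phi_22 phi_11 = -0.7932 - (0.230922)(-0.7932) = -0.610032.
Step k = 3:
  phi_33 = [rho(3) - phi_21 rho(2) - phi_22 rho(1)] / [1 - phi_21 rho(1) - phi_22 rho(2)]
    numerator   = -0.6392 - (-0.610032)(0.7148) - (0.230922)(-0.7932) = -0.01998126
    denominator = 1 - (-0.610032)(-0.7932) - (0.230922)(0.7148) = 0.35105902
  phi_33 = -0.01998126 / 0.35105902 = -0.0569.
Therefore phi_{33} = -0.0569.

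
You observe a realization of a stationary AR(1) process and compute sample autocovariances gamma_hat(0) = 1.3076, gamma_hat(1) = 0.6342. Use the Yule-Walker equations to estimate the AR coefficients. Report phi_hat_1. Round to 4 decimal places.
\hat\phi_{1} = 0.4850

The Yule-Walker equations for an AR(p) process read, in matrix form,
  Gamma_p phi = r_p,   with   (Gamma_p)_{ij} = gamma(|i - j|),
                       (r_p)_i = gamma(i),   i,j = 1..p.
Substitute the sample gammas (Toeplitz matrix and right-hand side of size 1):
  Gamma_p = [[1.3076]]
  r_p     = [0.6342]
With p = 1 this is the single equation gamma(0) phi_1 = gamma(1):
  phi_hat_1 = gamma(1) / gamma(0) = 0.6342 / 1.3076 = 0.4850.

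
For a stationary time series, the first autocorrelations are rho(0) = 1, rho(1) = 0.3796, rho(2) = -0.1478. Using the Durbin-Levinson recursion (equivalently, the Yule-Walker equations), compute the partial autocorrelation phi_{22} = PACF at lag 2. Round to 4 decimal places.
\phi_{22} = -0.3410

The PACF at lag k is phi_{kk}, the last component of the solution
to the Yule-Walker system G_k phi = r_k where
  (G_k)_{ij} = rho(|i - j|), (r_k)_i = rho(i), i,j = 1..k.
Equivalently, Durbin-Levinson gives phi_{kk} iteratively:
  phi_{11} = rho(1)
  phi_{kk} = [rho(k) - sum_{j=1..k-1} phi_{k-1,j} rho(k-j)]
            / [1 - sum_{j=1..k-1} phi_{k-1,j} rho(j)],
  phi_{k,j} = phi_{k-1,j} - phi_{kk} phi_{k-1,k-j},  j = 1..k-1.
Step k = 1:
  phi_11 = rho(1) = 0.3796.
Step k = 2:
  phi_22 = [rho(2) - phi_11 rho(1)] / [1 - phi_11 rho(1)] = [-0.1478 - (0.3796)(0.3796)] / [1 - (0.3796)(0.3796)]
         = -0.29189616 / 0.85590384 = -0.341.
Therefore phi_{22} = -0.3410.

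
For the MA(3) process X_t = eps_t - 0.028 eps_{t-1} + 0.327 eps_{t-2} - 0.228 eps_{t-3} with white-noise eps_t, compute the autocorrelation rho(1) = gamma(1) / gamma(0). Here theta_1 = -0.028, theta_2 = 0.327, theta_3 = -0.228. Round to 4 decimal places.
\rho(1) = -0.0963

For an MA(q) process with theta_0 = 1, the autocovariance is
  gamma(k) = sigma^2 * sum_{i=0..q-k} theta_i * theta_{i+k},
and rho(k) = gamma(k) / gamma(0). Sigma^2 cancels.
  numerator   = (1)*(-0.028) + (-0.028)*(0.327) + (0.327)*(-0.228) = -0.111712.
  denominator = (1)^2 + (-0.028)^2 + (0.327)^2 + (-0.228)^2 = 1.159697.
  rho(1) = -0.111712 / 1.159697 = -0.0963.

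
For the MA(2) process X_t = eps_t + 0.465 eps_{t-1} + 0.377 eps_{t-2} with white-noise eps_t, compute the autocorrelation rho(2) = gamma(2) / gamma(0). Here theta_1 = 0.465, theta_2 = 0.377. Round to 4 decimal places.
\rho(2) = 0.2775

For an MA(q) process with theta_0 = 1, the autocovariance is
  gamma(k) = sigma^2 * sum_{i=0..q-k} theta_i * theta_{i+k},
and rho(k) = gamma(k) / gamma(0). Sigma^2 cancels.
  numerator   = (1)*(0.377) = 0.377.
  denominator = (1)^2 + (0.465)^2 + (0.377)^2 = 1.358354.
  rho(2) = 0.377 / 1.358354 = 0.2775.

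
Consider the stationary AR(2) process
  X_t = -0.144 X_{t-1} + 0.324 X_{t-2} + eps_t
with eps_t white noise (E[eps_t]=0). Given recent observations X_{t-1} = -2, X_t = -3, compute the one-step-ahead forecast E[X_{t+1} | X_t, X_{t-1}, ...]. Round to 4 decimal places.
E[X_{t+1} \mid \mathcal F_t] = -0.2160

For an AR(p) model X_t = c + sum_i phi_i X_{t-i} + eps_t, the
one-step-ahead conditional mean is
  E[X_{t+1} | X_t, ...] = c + sum_i phi_i X_{t+1-i}.
Substitute known values:
  E[X_{t+1} | ...] = (-0.144) * (-3) + (0.324) * (-2)
                   = -0.2160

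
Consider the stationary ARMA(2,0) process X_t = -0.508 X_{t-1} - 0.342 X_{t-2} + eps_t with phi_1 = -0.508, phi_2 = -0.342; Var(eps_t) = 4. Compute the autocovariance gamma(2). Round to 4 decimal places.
\gamma(2) = -0.7915

Multiply the model equation by X_{t-k} and take expectations. With theta_0 = psi_0 = 1 and psi_j the MA(infinity) weights, this gives
  gamma(k) - sum_i phi_i gamma(k-i) = c_k,
  c_k = sigma^2 * sum_{j=k..q} theta_j psi_{j-k}   (c_k = 0 for k > q),
using gamma(-m) = gamma(m).
Pure AR (q = 0): c_0 = sigma^2 = 4, c_k = 0 for k >= 1.
Equations for k = 0, 1, 2 (AR order 2, c_2 = 0):
  (E0) gamma(0) = phi_1 gamma(1) + phi_2 gamma(2) + c_0
  (E1) gamma(1) = phi_1 gamma(0) + phi_2 gamma(1) + c_1
  (E2) gamma(2) = phi_1 gamma(1) + phi_2 gamma(0)
From (E1): gamma(1) = A gamma(0) + B with
  A = phi_1 / (1 - phi_2) = -0.508 / 1.342 = -0.378539,   B = c_1 / (1 - phi_2) = 0 / 1.342 = 0.
Insert (E2) into (E0): gamma(0) (1 - phi_2^2) = phi_1 (1 + phi_2) gamma(1) + c_0.
  phi_1 (1 + phi_2) = (-0.508)(0.658) = -0.334264,   1 - phi_2^2 = 0.883036.
Replace gamma(1) by A gamma(0) + B and collect gamma(0):
  gamma(0) [0.883036 - (-0.334264)(-0.378539)] = c_0 = 4
  gamma(0) * 0.756504 = 4
  gamma(0) = 4 / 0.756504 = 5.287481.
  gamma(1) = A gamma(0) = (-0.378539)(5.287481) = -2.00152.
  gamma(2) = phi_1 gamma(1) + phi_2 gamma(0) = (-0.508)(-2.00152) + (-0.342)(5.287481) = -0.791546.
Therefore gamma(2) = -0.7915 (to 4 decimal places).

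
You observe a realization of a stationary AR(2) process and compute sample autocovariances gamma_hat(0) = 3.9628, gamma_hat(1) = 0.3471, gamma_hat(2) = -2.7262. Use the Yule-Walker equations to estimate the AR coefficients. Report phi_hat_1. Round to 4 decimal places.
\hat\phi_{1} = 0.1490

The Yule-Walker equations for an AR(p) process read, in matrix form,
  Gamma_p phi = r_p,   with   (Gamma_p)_{ij} = gamma(|i - j|),
                       (r_p)_i = gamma(i),   i,j = 1..p.
Substitute the sample gammas (Toeplitz matrix and right-hand side of size 2):
  Gamma_p = [[3.9628, 0.3471], [0.3471, 3.9628]]
  r_p     = [0.3471, -2.7262]
Written out:
  3.9628 phi_1 + 0.3471 phi_2 = 0.3471
  0.3471 phi_1 + 3.9628 phi_2 = -2.7262
Solve by Cramer's rule:
  det = gamma(0)^2 - gamma(1)^2 = (3.9628)^2 - (0.3471)^2 = 15.70378384 - 0.12047841 = 15.58330543
  phi_hat_1 = [gamma(1) gamma(0) - gamma(1) gamma(2)] / det = [(0.3471)(3.9628) - (0.3471)(-2.7262)] / 15.58330543 = 2.3217519 / 15.58330543 = 0.149
  phi_hat_2 = [gamma(0) gamma(2) - gamma(1)^2] / det = [(3.9628)(-2.7262) - (0.3471)^2] / 15.58330543 = -10.92386377 / 15.58330543 = -0.701
So phi_hat = [0.1490, -0.7010].
Therefore phi_hat_1 = 0.1490.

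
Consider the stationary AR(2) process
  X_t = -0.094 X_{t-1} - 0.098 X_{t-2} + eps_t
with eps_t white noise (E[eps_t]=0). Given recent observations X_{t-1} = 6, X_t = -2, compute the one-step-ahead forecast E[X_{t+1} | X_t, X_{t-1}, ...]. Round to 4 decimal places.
E[X_{t+1} \mid \mathcal F_t] = -0.4000

For an AR(p) model X_t = c + sum_i phi_i X_{t-i} + eps_t, the
one-step-ahead conditional mean is
  E[X_{t+1} | X_t, ...] = c + sum_i phi_i X_{t+1-i}.
Substitute known values:
  E[X_{t+1} | ...] = (-0.094) * (-2) + (-0.098) * (6)
                   = -0.4000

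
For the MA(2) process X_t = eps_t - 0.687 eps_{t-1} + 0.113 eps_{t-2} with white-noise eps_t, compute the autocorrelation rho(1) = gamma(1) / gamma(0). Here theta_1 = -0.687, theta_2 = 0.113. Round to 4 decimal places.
\rho(1) = -0.5150

For an MA(q) process with theta_0 = 1, the autocovariance is
  gamma(k) = sigma^2 * sum_{i=0..q-k} theta_i * theta_{i+k},
and rho(k) = gamma(k) / gamma(0). Sigma^2 cancels.
  numerator   = (1)*(-0.687) + (-0.687)*(0.113) = -0.764631.
  denominator = (1)^2 + (-0.687)^2 + (0.113)^2 = 1.484738.
  rho(1) = -0.764631 / 1.484738 = -0.5150.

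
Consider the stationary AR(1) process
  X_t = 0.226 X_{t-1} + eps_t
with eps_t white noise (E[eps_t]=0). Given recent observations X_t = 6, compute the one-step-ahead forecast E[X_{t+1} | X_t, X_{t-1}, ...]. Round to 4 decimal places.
E[X_{t+1} \mid \mathcal F_t] = 1.3560

For an AR(p) model X_t = c + sum_i phi_i X_{t-i} + eps_t, the
one-step-ahead conditional mean is
  E[X_{t+1} | X_t, ...] = c + sum_i phi_i X_{t+1-i}.
Substitute known values:
  E[X_{t+1} | ...] = (0.226) * (6)
                   = 1.3560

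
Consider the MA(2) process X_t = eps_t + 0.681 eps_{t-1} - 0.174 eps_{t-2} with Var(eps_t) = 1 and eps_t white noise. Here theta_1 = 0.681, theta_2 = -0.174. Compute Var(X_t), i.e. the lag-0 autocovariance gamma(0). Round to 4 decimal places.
\gamma(0) = 1.4940

For an MA(q) process X_t = eps_t + sum_i theta_i eps_{t-i} with
Var(eps_t) = sigma^2, the variance is
  gamma(0) = sigma^2 * (1 + sum_i theta_i^2).
  sum_i theta_i^2 = (0.681)^2 + (-0.174)^2 = 0.463761 + 0.030276 = 0.494037.
  gamma(0) = 1 * (1 + 0.494037) = 1 * 1.494037 = 1.494037, which rounds to 1.4940.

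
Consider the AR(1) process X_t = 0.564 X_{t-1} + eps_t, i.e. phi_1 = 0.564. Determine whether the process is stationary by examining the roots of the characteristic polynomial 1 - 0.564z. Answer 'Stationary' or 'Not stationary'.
\text{Stationary}

The AR(p) characteristic polynomial is P(z) = 1 - 0.564z.
Stationarity requires all roots to lie outside the unit circle, i.e. |z| > 1 for every root.
This is linear in z: 1 + (-0.564) z = 0  =>  z = -1/(-0.564) = 1.77305,  |z| = 1.77305.
Moduli of all roots: 1.7730.
All moduli strictly greater than 1? Yes.
Verdict: Stationary.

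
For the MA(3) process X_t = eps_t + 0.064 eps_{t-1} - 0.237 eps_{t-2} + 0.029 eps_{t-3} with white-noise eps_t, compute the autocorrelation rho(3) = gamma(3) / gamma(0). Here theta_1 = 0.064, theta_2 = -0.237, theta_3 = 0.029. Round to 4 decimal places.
\rho(3) = 0.0273

For an MA(q) process with theta_0 = 1, the autocovariance is
  gamma(k) = sigma^2 * sum_{i=0..q-k} theta_i * theta_{i+k},
and rho(k) = gamma(k) / gamma(0). Sigma^2 cancels.
  numerator   = (1)*(0.029) = 0.029.
  denominator = (1)^2 + (0.064)^2 + (-0.237)^2 + (0.029)^2 = 1.061106.
  rho(3) = 0.029 / 1.061106 = 0.0273.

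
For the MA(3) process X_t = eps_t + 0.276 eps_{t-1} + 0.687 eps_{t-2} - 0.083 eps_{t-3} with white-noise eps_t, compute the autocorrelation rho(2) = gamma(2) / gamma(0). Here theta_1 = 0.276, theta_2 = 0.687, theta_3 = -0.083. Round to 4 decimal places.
\rho(2) = 0.4271

For an MA(q) process with theta_0 = 1, the autocovariance is
  gamma(k) = sigma^2 * sum_{i=0..q-k} theta_i * theta_{i+k},
and rho(k) = gamma(k) / gamma(0). Sigma^2 cancels.
  numerator   = (1)*(0.687) + (0.276)*(-0.083) = 0.664092.
  denominator = (1)^2 + (0.276)^2 + (0.687)^2 + (-0.083)^2 = 1.555034.
  rho(2) = 0.664092 / 1.555034 = 0.4271.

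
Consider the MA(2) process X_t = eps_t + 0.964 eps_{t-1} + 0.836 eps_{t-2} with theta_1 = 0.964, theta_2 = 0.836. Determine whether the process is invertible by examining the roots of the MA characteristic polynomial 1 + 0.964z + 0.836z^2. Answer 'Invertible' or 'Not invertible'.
\text{Invertible}

The MA(q) characteristic polynomial is P(z) = 1 + 0.964z + 0.836z^2.
Invertibility requires all roots to lie outside the unit circle, i.e. |z| > 1 for every root.
Set 1 + (0.964) z + (0.836) z^2 = 0, i.e. a z^2 + b z + c = 0 with a = 0.836, b = 0.964, c = 1.
Discriminant D = b^2 - 4ac = (0.964)^2 - 4*(0.836)*1 = 0.929296 - (3.344) = -2.414704.
D < 0, so the roots are the complex-conjugate pair z = (-b +/- i sqrt(-D)) / (2a) = -0.5766 +/- 0.9294i.
For a conjugate pair |z|^2 = z * conj(z) = (product of roots) = c/a = 1/(0.836) = 1.196172, so |z| = sqrt(1.196172) = 1.0937 for both roots.
Moduli of all roots: 1.0937, 1.0937.
All moduli strictly greater than 1? Yes.
Verdict: Invertible.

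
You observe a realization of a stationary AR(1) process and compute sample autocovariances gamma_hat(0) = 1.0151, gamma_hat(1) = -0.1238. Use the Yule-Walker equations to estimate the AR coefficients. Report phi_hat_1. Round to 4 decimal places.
\hat\phi_{1} = -0.1220

The Yule-Walker equations for an AR(p) process read, in matrix form,
  Gamma_p phi = r_p,   with   (Gamma_p)_{ij} = gamma(|i - j|),
                       (r_p)_i = gamma(i),   i,j = 1..p.
Substitute the sample gammas (Toeplitz matrix and right-hand side of size 1):
  Gamma_p = [[1.0151]]
  r_p     = [-0.1238]
With p = 1 this is the single equation gamma(0) phi_1 = gamma(1):
  phi_hat_1 = gamma(1) / gamma(0) = -0.1238 / 1.0151 = -0.1220.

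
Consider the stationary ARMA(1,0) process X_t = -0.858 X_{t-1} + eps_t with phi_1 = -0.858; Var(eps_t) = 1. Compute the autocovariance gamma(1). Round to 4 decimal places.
\gamma(1) = -3.2520

Multiply the model equation by X_{t-k} and take expectations. With theta_0 = psi_0 = 1 and psi_j the MA(infinity) weights, this gives
  gamma(k) - sum_i phi_i gamma(k-i) = c_k,
  c_k = sigma^2 * sum_{j=k..q} theta_j psi_{j-k}   (c_k = 0 for k > q),
using gamma(-m) = gamma(m).
Pure AR (q = 0): c_0 = sigma^2 = 1, c_k = 0 for k >= 1.
Equations for k = 0 and k = 1 (AR order 1):
  gamma(0) = phi_1 gamma(1) + c_0
  gamma(1) = phi_1 gamma(0) + c_1
Substituting the second into the first: gamma(0) (1 - phi_1^2) = c_0 + phi_1 c_1, so
  gamma(0) = c_0 / (1 - phi_1^2) = 1 / (1 - (-0.858)^2) = 1 / 0.263836 = 3.790233.
  gamma(1) = phi_1 gamma(0) = (-0.858)(3.790233) = -3.25202.
Therefore gamma(1) = -3.2520 (to 4 decimal places).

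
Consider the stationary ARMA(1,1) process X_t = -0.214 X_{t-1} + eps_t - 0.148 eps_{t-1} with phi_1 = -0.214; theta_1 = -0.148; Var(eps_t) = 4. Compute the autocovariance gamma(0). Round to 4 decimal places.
\gamma(0) = 4.5493

Multiply the model equation by X_{t-k} and take expectations. With theta_0 = psi_0 = 1 and psi_j the MA(infinity) weights, this gives
  gamma(k) - sum_i phi_i gamma(k-i) = c_k,
  c_k = sigma^2 * sum_{j=k..q} theta_j psi_{j-k}   (c_k = 0 for k > q),
using gamma(-m) = gamma(m).
psi-weights needed (psi_j = theta_j + sum_i phi_i psi_{j-i}):
  psi_1 = theta_1 + phi_1 = -0.148 + (-0.214) = -0.362
Right-hand sides:
  c_0 = sigma^2 (1 + theta_1 psi_1) = 4 * (1 + (-0.148)(-0.362)) = 4 * 1.053576 = 4.214304
  c_1 = sigma^2 theta_1 = 4 * (-0.148) = -0.592
  c_2 = 0
Equations for k = 0 and k = 1 (AR order 1):
  gamma(0) = phi_1 gamma(1) + c_0
  gamma(1) = phi_1 gamma(0) + c_1
Substituting the second into the first: gamma(0) (1 - phi_1^2) = c_0 + phi_1 c_1, so
  gamma(0) = (c_0 + phi_1 c_1) / (1 - phi_1^2) = (4.214304 + (-0.214)(-0.592)) / (1 - (-0.214)^2) = 4.340992 / 0.954204 = 4.549333.
Therefore gamma(0) = 4.5493 (to 4 decimal places).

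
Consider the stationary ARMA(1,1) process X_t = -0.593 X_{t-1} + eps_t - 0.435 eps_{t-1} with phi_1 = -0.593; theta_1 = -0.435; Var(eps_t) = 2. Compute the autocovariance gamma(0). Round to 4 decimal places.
\gamma(0) = 5.2599

Multiply the model equation by X_{t-k} and take expectations. With theta_0 = psi_0 = 1 and psi_j the MA(infinity) weights, this gives
  gamma(k) - sum_i phi_i gamma(k-i) = c_k,
  c_k = sigma^2 * sum_{j=k..q} theta_j psi_{j-k}   (c_k = 0 for k > q),
using gamma(-m) = gamma(m).
psi-weights needed (psi_j = theta_j + sum_i phi_i psi_{j-i}):
  psi_1 = theta_1 + phi_1 = -0.435 + (-0.593) = -1.028
Right-hand sides:
  c_0 = sigma^2 (1 + theta_1 psi_1) = 2 * (1 + (-0.435)(-1.028)) = 2 * 1.44718 = 2.89436
  c_1 = sigma^2 theta_1 = 2 * (-0.435) = -0.87
  c_2 = 0
Equations for k = 0 and k = 1 (AR order 1):
  gamma(0) = phi_1 gamma(1) + c_0
  gamma(1) = phi_1 gamma(0) + c_1
Substituting the second into the first: gamma(0) (1 - phi_1^2) = c_0 + phi_1 c_1, so
  gamma(0) = (c_0 + phi_1 c_1) / (1 - phi_1^2) = (2.89436 + (-0.593)(-0.87)) / (1 - (-0.593)^2) = 3.41027 / 0.648351 = 5.259913.
Therefore gamma(0) = 5.2599 (to 4 decimal places).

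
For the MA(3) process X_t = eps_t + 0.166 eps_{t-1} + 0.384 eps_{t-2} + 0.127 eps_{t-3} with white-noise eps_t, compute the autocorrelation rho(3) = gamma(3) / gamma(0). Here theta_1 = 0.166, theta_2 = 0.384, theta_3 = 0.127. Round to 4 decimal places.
\rho(3) = 0.1066

For an MA(q) process with theta_0 = 1, the autocovariance is
  gamma(k) = sigma^2 * sum_{i=0..q-k} theta_i * theta_{i+k},
and rho(k) = gamma(k) / gamma(0). Sigma^2 cancels.
  numerator   = (1)*(0.127) = 0.127.
  denominator = (1)^2 + (0.166)^2 + (0.384)^2 + (0.127)^2 = 1.191141.
  rho(3) = 0.127 / 1.191141 = 0.1066.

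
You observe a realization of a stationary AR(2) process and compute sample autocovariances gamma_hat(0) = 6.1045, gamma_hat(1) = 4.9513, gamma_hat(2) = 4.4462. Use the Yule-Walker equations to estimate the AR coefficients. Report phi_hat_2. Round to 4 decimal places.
\hat\phi_{2} = 0.2060

The Yule-Walker equations for an AR(p) process read, in matrix form,
  Gamma_p phi = r_p,   with   (Gamma_p)_{ij} = gamma(|i - j|),
                       (r_p)_i = gamma(i),   i,j = 1..p.
Substitute the sample gammas (Toeplitz matrix and right-hand side of size 2):
  Gamma_p = [[6.1045, 4.9513], [4.9513, 6.1045]]
  r_p     = [4.9513, 4.4462]
Written out:
  6.1045 phi_1 + 4.9513 phi_2 = 4.9513
  4.9513 phi_1 + 6.1045 phi_2 = 4.4462
Solve by Cramer's rule:
  det = gamma(0)^2 - gamma(1)^2 = (6.1045)^2 - (4.9513)^2 = 37.26492025 - 24.51537169 = 12.74954856
  phi_hat_1 = [gamma(1) gamma(0) - gamma(1) gamma(2)] / det = [(4.9513)(6.1045) - (4.9513)(4.4462)] / 12.74954856 = 8.21074079 / 12.74954856 = 0.644
  phi_hat_2 = [gamma(0) gamma(2) - gamma(1)^2] / det = [(6.1045)(4.4462) - (4.9513)^2] / 12.74954856 = 2.62645621 / 12.74954856 = 0.206
So phi_hat = [0.6440, 0.2060].
Therefore phi_hat_2 = 0.2060.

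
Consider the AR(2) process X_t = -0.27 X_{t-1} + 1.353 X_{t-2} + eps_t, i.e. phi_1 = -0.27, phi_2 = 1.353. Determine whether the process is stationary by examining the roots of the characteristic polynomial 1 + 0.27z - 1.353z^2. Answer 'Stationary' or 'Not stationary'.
\text{Not stationary}

The AR(p) characteristic polynomial is P(z) = 1 + 0.27z - 1.353z^2.
Stationarity requires all roots to lie outside the unit circle, i.e. |z| > 1 for every root.
Set 1 + (0.27) z + (-1.353) z^2 = 0, i.e. a z^2 + b z + c = 0 with a = -1.353, b = 0.27, c = 1.
Discriminant D = b^2 - 4ac = (0.27)^2 - 4*(-1.353)*1 = 0.0729 - (-5.412) = 5.4849.
D >= 0, so the roots are real: z = (-b +/- sqrt(D)) / (2a) = (-0.27 +/- 2.341986) / (-2.706).
  z_1 = (-0.27 + 2.341986) / (-2.706) = -0.7657,   |z_1| = 0.7657.
  z_2 = (-0.27 - 2.341986) / (-2.706) = 0.9653,   |z_2| = 0.9653.
Moduli of all roots: 0.7657, 0.9653.
All moduli strictly greater than 1? No.
Verdict: Not stationary.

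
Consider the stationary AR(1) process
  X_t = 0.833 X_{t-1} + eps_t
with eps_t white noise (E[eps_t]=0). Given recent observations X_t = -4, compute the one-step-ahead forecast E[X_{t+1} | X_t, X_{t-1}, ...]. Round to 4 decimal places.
E[X_{t+1} \mid \mathcal F_t] = -3.3320

For an AR(p) model X_t = c + sum_i phi_i X_{t-i} + eps_t, the
one-step-ahead conditional mean is
  E[X_{t+1} | X_t, ...] = c + sum_i phi_i X_{t+1-i}.
Substitute known values:
  E[X_{t+1} | ...] = (0.833) * (-4)
                   = -3.3320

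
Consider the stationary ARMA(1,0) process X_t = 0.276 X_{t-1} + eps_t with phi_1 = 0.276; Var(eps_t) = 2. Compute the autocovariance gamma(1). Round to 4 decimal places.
\gamma(1) = 0.5975

Multiply the model equation by X_{t-k} and take expectations. With theta_0 = psi_0 = 1 and psi_j the MA(infinity) weights, this gives
  gamma(k) - sum_i phi_i gamma(k-i) = c_k,
  c_k = sigma^2 * sum_{j=k..q} theta_j psi_{j-k}   (c_k = 0 for k > q),
using gamma(-m) = gamma(m).
Pure AR (q = 0): c_0 = sigma^2 = 2, c_k = 0 for k >= 1.
Equations for k = 0 and k = 1 (AR order 1):
  gamma(0) = phi_1 gamma(1) + c_0
  gamma(1) = phi_1 gamma(0) + c_1
Substituting the second into the first: gamma(0) (1 - phi_1^2) = c_0 + phi_1 c_1, so
  gamma(0) = c_0 / (1 - phi_1^2) = 2 / (1 - (0.276)^2) = 2 / 0.923824 = 2.164915.
  gamma(1) = phi_1 gamma(0) = (0.276)(2.164915) = 0.597516.
Therefore gamma(1) = 0.5975 (to 4 decimal places).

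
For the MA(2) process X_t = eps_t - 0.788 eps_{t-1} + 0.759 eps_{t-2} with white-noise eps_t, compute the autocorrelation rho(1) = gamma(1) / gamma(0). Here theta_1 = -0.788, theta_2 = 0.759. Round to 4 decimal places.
\rho(1) = -0.6309

For an MA(q) process with theta_0 = 1, the autocovariance is
  gamma(k) = sigma^2 * sum_{i=0..q-k} theta_i * theta_{i+k},
and rho(k) = gamma(k) / gamma(0). Sigma^2 cancels.
  numerator   = (1)*(-0.788) + (-0.788)*(0.759) = -1.386092.
  denominator = (1)^2 + (-0.788)^2 + (0.759)^2 = 2.197025.
  rho(1) = -1.386092 / 2.197025 = -0.6309.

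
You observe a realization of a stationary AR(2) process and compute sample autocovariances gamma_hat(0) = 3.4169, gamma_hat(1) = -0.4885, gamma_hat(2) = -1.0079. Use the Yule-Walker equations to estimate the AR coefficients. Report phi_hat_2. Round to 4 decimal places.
\hat\phi_{2} = -0.3220

The Yule-Walker equations for an AR(p) process read, in matrix form,
  Gamma_p phi = r_p,   with   (Gamma_p)_{ij} = gamma(|i - j|),
                       (r_p)_i = gamma(i),   i,j = 1..p.
Substitute the sample gammas (Toeplitz matrix and right-hand side of size 2):
  Gamma_p = [[3.4169, -0.4885], [-0.4885, 3.4169]]
  r_p     = [-0.4885, -1.0079]
Written out:
  3.4169 phi_1 - 0.4885 phi_2 = -0.4885
  -0.4885 phi_1 + 3.4169 phi_2 = -1.0079
Solve by Cramer's rule:
  det = gamma(0)^2 - gamma(1)^2 = (3.4169)^2 - (-0.4885)^2 = 11.67520561 - 0.23863225 = 11.43657336
  phi_hat_1 = [gamma(1) gamma(0) - gamma(1) gamma(2)] / det = [(-0.4885)(3.4169) - (-0.4885)(-1.0079)] / 11.43657336 = -2.1615148 / 11.43657336 = -0.189
  phi_hat_2 = [gamma(0) gamma(2) - gamma(1)^2] / det = [(3.4169)(-1.0079) - (-0.4885)^2] / 11.43657336 = -3.68252576 / 11.43657336 = -0.322
So phi_hat = [-0.1890, -0.3220].
Therefore phi_hat_2 = -0.3220.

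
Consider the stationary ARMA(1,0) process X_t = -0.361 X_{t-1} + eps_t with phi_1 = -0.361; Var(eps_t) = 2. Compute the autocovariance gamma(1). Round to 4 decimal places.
\gamma(1) = -0.8302

Multiply the model equation by X_{t-k} and take expectations. With theta_0 = psi_0 = 1 and psi_j the MA(infinity) weights, this gives
  gamma(k) - sum_i phi_i gamma(k-i) = c_k,
  c_k = sigma^2 * sum_{j=k..q} theta_j psi_{j-k}   (c_k = 0 for k > q),
using gamma(-m) = gamma(m).
Pure AR (q = 0): c_0 = sigma^2 = 2, c_k = 0 for k >= 1.
Equations for k = 0 and k = 1 (AR order 1):
  gamma(0) = phi_1 gamma(1) + c_0
  gamma(1) = phi_1 gamma(0) + c_1
Substituting the second into the first: gamma(0) (1 - phi_1^2) = c_0 + phi_1 c_1, so
  gamma(0) = c_0 / (1 - phi_1^2) = 2 / (1 - (-0.361)^2) = 2 / 0.869679 = 2.299699.
  gamma(1) = phi_1 gamma(0) = (-0.361)(2.299699) = -0.830191.
Therefore gamma(1) = -0.8302 (to 4 decimal places).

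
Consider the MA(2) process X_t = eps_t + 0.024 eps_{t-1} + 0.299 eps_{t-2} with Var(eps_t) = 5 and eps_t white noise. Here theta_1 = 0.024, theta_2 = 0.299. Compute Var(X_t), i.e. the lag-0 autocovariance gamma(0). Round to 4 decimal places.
\gamma(0) = 5.4499

For an MA(q) process X_t = eps_t + sum_i theta_i eps_{t-i} with
Var(eps_t) = sigma^2, the variance is
  gamma(0) = sigma^2 * (1 + sum_i theta_i^2).
  sum_i theta_i^2 = (0.024)^2 + (0.299)^2 = 0.000576 + 0.089401 = 0.089977.
  gamma(0) = 5 * (1 + 0.089977) = 5 * 1.089977 = 5.449885, which rounds to 5.4499.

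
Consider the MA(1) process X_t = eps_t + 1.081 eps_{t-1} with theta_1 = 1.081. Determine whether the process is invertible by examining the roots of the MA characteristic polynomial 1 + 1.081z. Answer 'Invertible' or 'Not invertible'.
\text{Not invertible}

The MA(q) characteristic polynomial is P(z) = 1 + 1.081z.
Invertibility requires all roots to lie outside the unit circle, i.e. |z| > 1 for every root.
This is linear in z: 1 + (1.081) z = 0  =>  z = -1/(1.081) = -0.925069,  |z| = 0.925069.
Moduli of all roots: 0.9251.
All moduli strictly greater than 1? No.
Verdict: Not invertible.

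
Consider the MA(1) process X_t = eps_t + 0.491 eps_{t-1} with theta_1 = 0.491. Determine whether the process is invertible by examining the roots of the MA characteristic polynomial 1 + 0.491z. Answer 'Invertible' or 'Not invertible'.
\text{Invertible}

The MA(q) characteristic polynomial is P(z) = 1 + 0.491z.
Invertibility requires all roots to lie outside the unit circle, i.e. |z| > 1 for every root.
This is linear in z: 1 + (0.491) z = 0  =>  z = -1/(0.491) = -2.03666,  |z| = 2.03666.
Moduli of all roots: 2.0367.
All moduli strictly greater than 1? Yes.
Verdict: Invertible.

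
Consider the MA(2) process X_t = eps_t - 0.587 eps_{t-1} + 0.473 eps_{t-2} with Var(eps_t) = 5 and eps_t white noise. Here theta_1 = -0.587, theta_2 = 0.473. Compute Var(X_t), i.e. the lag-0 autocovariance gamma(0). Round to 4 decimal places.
\gamma(0) = 7.8415

For an MA(q) process X_t = eps_t + sum_i theta_i eps_{t-i} with
Var(eps_t) = sigma^2, the variance is
  gamma(0) = sigma^2 * (1 + sum_i theta_i^2).
  sum_i theta_i^2 = (-0.587)^2 + (0.473)^2 = 0.344569 + 0.223729 = 0.568298.
  gamma(0) = 5 * (1 + 0.568298) = 5 * 1.568298 = 7.84149, which rounds to 7.8415.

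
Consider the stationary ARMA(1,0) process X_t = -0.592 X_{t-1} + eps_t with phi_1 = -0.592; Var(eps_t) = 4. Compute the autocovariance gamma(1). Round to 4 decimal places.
\gamma(1) = -3.6457

Multiply the model equation by X_{t-k} and take expectations. With theta_0 = psi_0 = 1 and psi_j the MA(infinity) weights, this gives
  gamma(k) - sum_i phi_i gamma(k-i) = c_k,
  c_k = sigma^2 * sum_{j=k..q} theta_j psi_{j-k}   (c_k = 0 for k > q),
using gamma(-m) = gamma(m).
Pure AR (q = 0): c_0 = sigma^2 = 4, c_k = 0 for k >= 1.
Equations for k = 0 and k = 1 (AR order 1):
  gamma(0) = phi_1 gamma(1) + c_0
  gamma(1) = phi_1 gamma(0) + c_1
Substituting the second into the first: gamma(0) (1 - phi_1^2) = c_0 + phi_1 c_1, so
  gamma(0) = c_0 / (1 - phi_1^2) = 4 / (1 - (-0.592)^2) = 4 / 0.649536 = 6.158242.
  gamma(1) = phi_1 gamma(0) = (-0.592)(6.158242) = -3.645679.
Therefore gamma(1) = -3.6457 (to 4 decimal places).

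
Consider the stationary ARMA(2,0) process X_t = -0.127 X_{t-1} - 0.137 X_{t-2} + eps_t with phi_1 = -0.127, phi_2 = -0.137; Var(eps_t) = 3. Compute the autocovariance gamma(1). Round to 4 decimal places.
\gamma(1) = -0.3458

Multiply the model equation by X_{t-k} and take expectations. With theta_0 = psi_0 = 1 and psi_j the MA(infinity) weights, this gives
  gamma(k) - sum_i phi_i gamma(k-i) = c_k,
  c_k = sigma^2 * sum_{j=k..q} theta_j psi_{j-k}   (c_k = 0 for k > q),
using gamma(-m) = gamma(m).
Pure AR (q = 0): c_0 = sigma^2 = 3, c_k = 0 for k >= 1.
Equations for k = 0, 1, 2 (AR order 2, c_2 = 0):
  (E0) gamma(0) = phi_1 gamma(1) + phi_2 gamma(2) + c_0
  (E1) gamma(1) = phi_1 gamma(0) + phi_2 gamma(1) + c_1
  (E2) gamma(2) = phi_1 gamma(1) + phi_2 gamma(0)
From (E1): gamma(1) = A gamma(0) + B with
  A = phi_1 / (1 - phi_2) = -0.127 / 1.137 = -0.111697,   B = c_1 / (1 - phi_2) = 0 / 1.137 = 0.
Insert (E2) into (E0): gamma(0) (1 - phi_2^2) = phi_1 (1 + phi_2) gamma(1) + c_0.
  phi_1 (1 + phi_2) = (-0.127)(0.863) = -0.109601,   1 - phi_2^2 = 0.981231.
Replace gamma(1) by A gamma(0) + B and collect gamma(0):
  gamma(0) [0.981231 - (-0.109601)(-0.111697)] = c_0 = 3
  gamma(0) * 0.968989 = 3
  gamma(0) = 3 / 0.968989 = 3.096011.
  gamma(1) = A gamma(0) = (-0.111697)(3.096011) = -0.345817.
Therefore gamma(1) = -0.3458 (to 4 decimal places).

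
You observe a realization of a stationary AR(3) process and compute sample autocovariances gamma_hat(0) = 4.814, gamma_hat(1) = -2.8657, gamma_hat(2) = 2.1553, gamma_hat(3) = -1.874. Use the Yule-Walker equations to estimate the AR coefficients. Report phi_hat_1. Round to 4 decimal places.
\hat\phi_{1} = -0.4920

The Yule-Walker equations for an AR(p) process read, in matrix form,
  Gamma_p phi = r_p,   with   (Gamma_p)_{ij} = gamma(|i - j|),
                       (r_p)_i = gamma(i),   i,j = 1..p.
Substitute the sample gammas (Toeplitz matrix and right-hand side of size 3):
  Gamma_p = [[4.814, -2.8657, 2.1553], [-2.8657, 4.814, -2.8657], [2.1553, -2.8657, 4.814]]
  r_p     = [-2.8657, 2.1553, -1.874]
Written out (R1..R3):
  (R1) 4.814 phi_1 - 2.8657 phi_2 + 2.1553 phi_3 = -2.8657
  (R2) -2.8657 phi_1 + 4.814 phi_2 - 2.8657 phi_3 = 2.1553
  (R3) 2.1553 phi_1 - 2.8657 phi_2 + 4.814 phi_3 = -1.874
Gaussian elimination:
  R2 <- R2 - (-2.8657/4.814) R1 = R2 - (-0.595285) R1:  3.108093 phi_2 - 1.582683 phi_3 = 0.449393
  R3 <- R3 - (2.1553/4.814) R1 = R3 - (0.447715) R1:  -1.582683 phi_2 + 3.84904 phi_3 = -0.590983
  R3 <- R3 - (-1.582683/3.108093) R2 = R3 - (-0.509214) R2:  3.043116 phi_3 = -0.362146
Back-substitution:
  phi_hat_3 = -0.362146 / 3.043116 = -0.119005
  phi_hat_2 = (0.449393 - (-1.582683)(-0.119005)) / 3.108093 = 0.083989
  phi_hat_1 = (-2.8657 - (-2.8657)(0.083989) - (2.1553)(-0.119005)) / 4.814 = -0.492007
So phi_hat = [-0.4920, 0.0840, -0.1190].
Therefore phi_hat_1 = -0.4920.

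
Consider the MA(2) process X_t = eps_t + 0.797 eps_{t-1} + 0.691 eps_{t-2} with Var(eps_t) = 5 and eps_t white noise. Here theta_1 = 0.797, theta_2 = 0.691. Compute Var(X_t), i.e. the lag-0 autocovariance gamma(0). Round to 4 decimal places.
\gamma(0) = 10.5635

For an MA(q) process X_t = eps_t + sum_i theta_i eps_{t-i} with
Var(eps_t) = sigma^2, the variance is
  gamma(0) = sigma^2 * (1 + sum_i theta_i^2).
  sum_i theta_i^2 = (0.797)^2 + (0.691)^2 = 0.635209 + 0.477481 = 1.11269.
  gamma(0) = 5 * (1 + 1.11269) = 5 * 2.11269 = 10.56345, which rounds to 10.5635.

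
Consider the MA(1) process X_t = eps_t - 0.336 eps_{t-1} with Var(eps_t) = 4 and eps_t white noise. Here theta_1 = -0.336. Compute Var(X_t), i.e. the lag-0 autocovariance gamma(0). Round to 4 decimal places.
\gamma(0) = 4.4516

For an MA(q) process X_t = eps_t + sum_i theta_i eps_{t-i} with
Var(eps_t) = sigma^2, the variance is
  gamma(0) = sigma^2 * (1 + sum_i theta_i^2).
  sum_i theta_i^2 = (-0.336)^2 = 0.112896.
  gamma(0) = 4 * (1 + 0.112896) = 4 * 1.112896 = 4.451584, which rounds to 4.4516.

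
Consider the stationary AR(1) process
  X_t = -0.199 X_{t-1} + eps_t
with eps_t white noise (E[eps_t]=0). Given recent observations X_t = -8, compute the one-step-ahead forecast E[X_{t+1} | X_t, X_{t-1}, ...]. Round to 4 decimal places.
E[X_{t+1} \mid \mathcal F_t] = 1.5920

For an AR(p) model X_t = c + sum_i phi_i X_{t-i} + eps_t, the
one-step-ahead conditional mean is
  E[X_{t+1} | X_t, ...] = c + sum_i phi_i X_{t+1-i}.
Substitute known values:
  E[X_{t+1} | ...] = (-0.199) * (-8)
                   = 1.5920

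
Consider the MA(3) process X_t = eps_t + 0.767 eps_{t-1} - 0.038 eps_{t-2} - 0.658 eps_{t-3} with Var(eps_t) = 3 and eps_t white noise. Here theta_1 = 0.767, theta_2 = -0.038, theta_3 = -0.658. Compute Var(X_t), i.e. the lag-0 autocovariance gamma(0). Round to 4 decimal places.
\gamma(0) = 6.0681

For an MA(q) process X_t = eps_t + sum_i theta_i eps_{t-i} with
Var(eps_t) = sigma^2, the variance is
  gamma(0) = sigma^2 * (1 + sum_i theta_i^2).
  sum_i theta_i^2 = (0.767)^2 + (-0.038)^2 + (-0.658)^2 = 0.588289 + 0.001444 + 0.432964 = 1.022697.
  gamma(0) = 3 * (1 + 1.022697) = 3 * 2.022697 = 6.068091, which rounds to 6.0681.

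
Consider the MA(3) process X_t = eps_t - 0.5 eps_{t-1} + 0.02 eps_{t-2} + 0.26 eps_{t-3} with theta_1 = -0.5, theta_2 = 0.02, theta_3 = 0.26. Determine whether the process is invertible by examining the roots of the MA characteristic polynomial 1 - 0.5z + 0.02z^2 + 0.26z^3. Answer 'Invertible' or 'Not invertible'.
\text{Invertible}

The MA(q) characteristic polynomial is P(z) = 1 - 0.5z + 0.02z^2 + 0.26z^3.
Invertibility requires all roots to lie outside the unit circle, i.e. |z| > 1 for every root.
Degree 3: look for a simple real root z0 first, then factor out (1 - z/z0) and solve the remaining quadratic.
Testing z0 = -2: P(-2) = 1 + (-0.5)(-2) + (0.02)(-2)^2 + (0.26)(-2)^3
  = 1 + (1) + (0.08) + (-2.08) = 0.  So z_0 = -2 is a root, |z_0| = 2.
Divide out the factor (1 + 0.5 z) = (1 - z/z0) (since 1/z0 = -0.5):
  P(z) = (1 + 0.5 z)(1 + (-1) z + (0.52) z^2)
  [check: z-coef -1 - (-0.5) = -0.5; z^2-coef 0.52 - (-0.5)(-1) = 0.02; z^3-coef -(-0.5)(0.52) = 0.26.]
Remaining roots from the quadratic factor 1 + (-1) z + (0.52) z^2:
  Set 1 + (-1) z + (0.52) z^2 = 0, i.e. a z^2 + b z + c = 0 with a = 0.52, b = -1, c = 1.
  Discriminant D = b^2 - 4ac = (-1)^2 - 4*(0.52)*1 = 1 - (2.08) = -1.08.
  D < 0, so the roots are the complex-conjugate pair z = (-b +/- i sqrt(-D)) / (2a) = 0.9615 +/- 0.9993i.
  For a conjugate pair |z|^2 = z * conj(z) = (product of roots) = c/a = 1/(0.52) = 1.923077, so |z| = sqrt(1.923077) = 1.3868 for both roots.
Moduli of all roots: 2.0000, 1.3868, 1.3868.
All moduli strictly greater than 1? Yes.
Verdict: Invertible.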